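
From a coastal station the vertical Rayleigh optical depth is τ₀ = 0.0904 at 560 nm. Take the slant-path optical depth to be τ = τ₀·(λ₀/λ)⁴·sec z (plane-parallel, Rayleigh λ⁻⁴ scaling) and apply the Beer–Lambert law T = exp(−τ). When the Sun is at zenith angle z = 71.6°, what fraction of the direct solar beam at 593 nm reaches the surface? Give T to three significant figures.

0.796

sec 71.6° = 3.1681.
τ = 0.0904 × (560/593)⁴ × 3.1681 = 0.0904 × 0.7953 × 3.1681 = 0.2278.
T = exp(−0.2278) = 0.7963.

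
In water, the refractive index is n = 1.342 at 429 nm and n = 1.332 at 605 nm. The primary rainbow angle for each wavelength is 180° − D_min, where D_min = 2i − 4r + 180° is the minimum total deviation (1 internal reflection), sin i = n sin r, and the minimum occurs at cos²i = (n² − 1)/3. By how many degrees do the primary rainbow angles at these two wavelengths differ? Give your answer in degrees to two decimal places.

At 429 nm (n = 1.342): cos²i = 0.26699 → i = 58.888°, r = 39.641°, D_min = 139.213°, rainbow angle = 40.787°.
At 605 nm (n = 1.332): cos²i = 0.25807 → i = 59.469°, r = 40.290°, D_min = 137.776°, rainbow angle = 42.224°.
Angular width = |40.787° − 42.224°| = 1.437°.

1.44°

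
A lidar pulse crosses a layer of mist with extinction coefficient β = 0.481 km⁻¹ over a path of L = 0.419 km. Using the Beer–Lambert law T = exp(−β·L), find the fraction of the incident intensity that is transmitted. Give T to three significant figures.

τ = β·L = 0.481 × 0.419 = 0.2015.
T = exp(−0.2015) = 0.8175.

0.817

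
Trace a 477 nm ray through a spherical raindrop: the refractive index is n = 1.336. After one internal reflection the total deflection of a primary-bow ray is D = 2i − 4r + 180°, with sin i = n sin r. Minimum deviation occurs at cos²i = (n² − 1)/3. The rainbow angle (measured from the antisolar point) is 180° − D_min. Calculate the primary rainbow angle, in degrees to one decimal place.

cos²i = (1.78490 − 1)/3 = 0.26163; i = arccos(0.51150) = 59.236°.
sin r = sin 59.236°/1.336 = 0.64318; r = 40.029°.
D_min = 2·59.236° − 4·40.029° + 180° = 138.356°.
Rainbow angle = 180° − D_min = 41.644°.

41.6°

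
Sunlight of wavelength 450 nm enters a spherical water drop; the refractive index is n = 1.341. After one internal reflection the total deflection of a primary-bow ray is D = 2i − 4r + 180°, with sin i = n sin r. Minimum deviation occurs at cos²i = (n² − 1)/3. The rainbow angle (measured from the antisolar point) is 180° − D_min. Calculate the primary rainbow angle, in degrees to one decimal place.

cos²i = (1.79828 − 1)/3 = 0.26609; i = arccos(0.51584) = 58.946°.
sin r = sin 58.946°/1.341 = 0.63884; r = 39.705°.
D_min = 2·58.946° − 4·39.705° + 180° = 139.071°.
Rainbow angle = 180° − D_min = 40.929°.

40.9°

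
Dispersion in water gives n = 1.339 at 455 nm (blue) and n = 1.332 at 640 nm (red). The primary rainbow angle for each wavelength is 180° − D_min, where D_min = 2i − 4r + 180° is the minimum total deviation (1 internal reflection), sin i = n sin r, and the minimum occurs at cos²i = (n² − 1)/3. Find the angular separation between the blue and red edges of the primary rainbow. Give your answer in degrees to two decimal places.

1.01°

At 455 nm (n = 1.339): cos²i = 0.26431 → i = 59.062°, r = 39.834°, D_min = 138.786°, rainbow angle = 41.214°.
At 640 nm (n = 1.332): cos²i = 0.25807 → i = 59.469°, r = 40.290°, D_min = 137.776°, rainbow angle = 42.224°.
Angular width = |41.214° − 42.224°| = 1.010°.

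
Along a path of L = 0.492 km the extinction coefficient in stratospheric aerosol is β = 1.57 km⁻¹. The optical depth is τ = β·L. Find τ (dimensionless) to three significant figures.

0.772

τ = β·L = 1.57 × 0.492 = 0.7724.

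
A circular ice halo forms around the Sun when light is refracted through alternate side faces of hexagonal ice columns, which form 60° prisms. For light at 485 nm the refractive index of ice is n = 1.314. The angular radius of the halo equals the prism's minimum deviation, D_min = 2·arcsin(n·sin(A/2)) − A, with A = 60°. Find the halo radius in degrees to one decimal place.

22.1°

n·sin(A/2) = 1.314 × sin 30° = 1.314 × 0.5000 = 0.6570.
D_min = 2·arcsin(0.6570) − 60° = 2 × 41.071° − 60° = 22.143°.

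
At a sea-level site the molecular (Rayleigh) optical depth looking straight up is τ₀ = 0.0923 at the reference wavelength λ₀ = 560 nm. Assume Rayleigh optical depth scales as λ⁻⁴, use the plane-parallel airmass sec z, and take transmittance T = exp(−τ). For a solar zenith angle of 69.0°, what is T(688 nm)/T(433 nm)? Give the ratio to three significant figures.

Airmass: sec 69.0° = 2.7904.
τ(688 nm) = 0.0923 × (560/688)⁴ × 2.7904 = 0.0923 × 0.4389 × 2.7904 = 0.1131.
τ(433 nm) = 0.0923 × (560/433)⁴ × 2.7904 = 0.0923 × 2.7977 × 2.7904 = 0.7206.
T(688)/T(433) = exp(τ_B − τ_A) = exp(0.6075) = 1.8359.

1.84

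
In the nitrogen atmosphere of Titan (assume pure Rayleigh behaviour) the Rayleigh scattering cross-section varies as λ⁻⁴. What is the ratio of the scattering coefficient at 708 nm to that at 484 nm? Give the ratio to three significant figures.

Rayleigh scattering ∝ λ⁻⁴, so the ratio of coefficients is the inverse fourth power of the wavelength ratio.
σ(708)/σ(484) = (484/708)⁴ = (0.6836)⁴ = 0.2184.

0.218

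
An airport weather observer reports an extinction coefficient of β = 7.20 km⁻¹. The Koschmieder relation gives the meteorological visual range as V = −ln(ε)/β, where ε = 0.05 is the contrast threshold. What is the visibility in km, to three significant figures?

V = −ln(0.05) / 7.20 = 2.996 / 7.20 = 0.4161 km.

0.416 km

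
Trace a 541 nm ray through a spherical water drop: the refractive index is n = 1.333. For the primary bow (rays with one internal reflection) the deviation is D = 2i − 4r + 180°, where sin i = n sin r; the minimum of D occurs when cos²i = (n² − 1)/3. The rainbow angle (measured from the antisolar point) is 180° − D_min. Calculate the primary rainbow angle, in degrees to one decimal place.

42.1°

cos²i = (1.77689 − 1)/3 = 0.25896; i = arccos(0.50888) = 59.410°.
sin r = sin 59.410°/1.333 = 0.64579; r = 40.225°.
D_min = 2·59.410° − 4·40.225° + 180° = 137.922°.
Rainbow angle = 180° − D_min = 42.078°.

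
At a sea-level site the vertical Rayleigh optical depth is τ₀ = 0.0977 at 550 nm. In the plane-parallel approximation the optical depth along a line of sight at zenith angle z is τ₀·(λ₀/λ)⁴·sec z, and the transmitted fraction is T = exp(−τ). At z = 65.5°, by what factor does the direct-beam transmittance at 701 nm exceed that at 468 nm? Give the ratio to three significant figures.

Airmass: sec 65.5° = 2.4114.
τ(701 nm) = 0.0977 × (550/701)⁴ × 2.4114 = 0.0977 × 0.3789 × 2.4114 = 0.0893.
τ(468 nm) = 0.0977 × (550/468)⁴ × 2.4114 = 0.0977 × 1.9075 × 2.4114 = 0.4494.
T(701)/T(468) = exp(τ_B − τ_A) = exp(0.3601) = 1.4335.

1.43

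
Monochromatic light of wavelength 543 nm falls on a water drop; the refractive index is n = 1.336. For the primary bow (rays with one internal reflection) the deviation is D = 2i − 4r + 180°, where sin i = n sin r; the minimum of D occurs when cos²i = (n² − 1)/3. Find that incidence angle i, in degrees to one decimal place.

59.2°

cos²i = (1.336² − 1)/3 = (1.78490 − 1)/3 = 0.26163.
cos i = 0.51150, so i = 59.236°.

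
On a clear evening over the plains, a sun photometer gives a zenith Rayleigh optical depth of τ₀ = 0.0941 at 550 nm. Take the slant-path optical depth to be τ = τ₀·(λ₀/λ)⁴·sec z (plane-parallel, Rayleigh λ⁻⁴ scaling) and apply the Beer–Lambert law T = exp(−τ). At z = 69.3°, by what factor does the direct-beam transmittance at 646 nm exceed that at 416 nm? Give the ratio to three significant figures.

Airmass: sec 69.3° = 2.8291.
τ(646 nm) = 0.0941 × (550/646)⁴ × 2.8291 = 0.0941 × 0.5254 × 2.8291 = 0.1399.
τ(416 nm) = 0.0941 × (550/416)⁴ × 2.8291 = 0.0941 × 3.0555 × 2.8291 = 0.8134.
T(646)/T(416) = exp(τ_B − τ_A) = exp(0.6735) = 1.9611.

1.96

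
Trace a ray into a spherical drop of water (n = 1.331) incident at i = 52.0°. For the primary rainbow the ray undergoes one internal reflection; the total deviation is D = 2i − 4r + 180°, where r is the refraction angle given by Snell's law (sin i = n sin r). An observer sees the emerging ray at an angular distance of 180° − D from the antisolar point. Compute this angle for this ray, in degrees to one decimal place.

41.2°

sin r = sin 52.0° / 1.331 = 0.7880/1.331 = 0.5920; r = 36.30°.
D = 2·52.0° − 4·36.30° + 180° = 104.00° − 145.21° + 180° = 138.79°.
Angle from antisolar point = 180° − D = 41.21°.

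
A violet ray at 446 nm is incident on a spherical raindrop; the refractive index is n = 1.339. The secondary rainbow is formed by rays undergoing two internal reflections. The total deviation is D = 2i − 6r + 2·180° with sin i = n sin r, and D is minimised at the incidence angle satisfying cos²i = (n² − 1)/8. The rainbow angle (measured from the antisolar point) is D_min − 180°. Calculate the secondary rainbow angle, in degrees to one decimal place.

52.5°

cos²i = (1.79292 − 1)/8 = 0.09912; i = arccos(0.31483) = 71.650°.
sin r = sin 71.650°/1.339 = 0.70885; r = 45.141°.
D_min = 2·71.650° − 6·45.141° + 360° = 232.451°.
Rainbow angle = D_min − 180° = 52.451°.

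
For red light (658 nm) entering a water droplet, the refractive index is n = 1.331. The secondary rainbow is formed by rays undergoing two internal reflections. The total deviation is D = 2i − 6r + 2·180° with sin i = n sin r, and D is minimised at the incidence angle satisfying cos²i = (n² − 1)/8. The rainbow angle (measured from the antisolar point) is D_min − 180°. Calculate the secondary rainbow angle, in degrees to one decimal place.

cos²i = (1.77156 − 1)/8 = 0.09645; i = arccos(0.31056) = 71.907°.
sin r = sin 71.907°/1.331 = 0.71417; r = 45.575°.
D_min = 2·71.907° − 6·45.575° + 360° = 230.365°.
Rainbow angle = D_min − 180° = 50.365°.

50.4°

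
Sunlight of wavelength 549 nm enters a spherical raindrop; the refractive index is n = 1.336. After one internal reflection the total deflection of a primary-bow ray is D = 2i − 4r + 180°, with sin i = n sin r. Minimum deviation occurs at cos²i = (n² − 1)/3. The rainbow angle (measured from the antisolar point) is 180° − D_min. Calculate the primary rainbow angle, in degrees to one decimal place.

cos²i = (1.78490 − 1)/3 = 0.26163; i = arccos(0.51150) = 59.236°.
sin r = sin 59.236°/1.336 = 0.64318; r = 40.029°.
D_min = 2·59.236° − 4·40.029° + 180° = 138.356°.
Rainbow angle = 180° − D_min = 41.644°.

41.6°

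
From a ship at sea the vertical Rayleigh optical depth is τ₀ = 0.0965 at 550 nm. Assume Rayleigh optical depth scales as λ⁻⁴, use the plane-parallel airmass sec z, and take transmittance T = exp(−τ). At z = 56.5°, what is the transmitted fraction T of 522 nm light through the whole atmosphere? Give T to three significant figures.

sec 56.5° = 1.8118.
τ = 0.0965 × (550/522)⁴ × 1.8118 = 0.0965 × 1.2324 × 1.8118 = 0.2155.
T = exp(−0.2155) = 0.8062.

0.806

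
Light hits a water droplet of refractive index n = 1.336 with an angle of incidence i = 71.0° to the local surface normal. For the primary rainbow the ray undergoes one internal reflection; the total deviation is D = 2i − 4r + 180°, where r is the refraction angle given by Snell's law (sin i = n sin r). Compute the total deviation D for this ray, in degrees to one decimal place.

141.8°

sin r = sin 71.0° / 1.336 = 0.9455/1.336 = 0.7077; r = 45.05°.
D = 2·71.0° − 4·45.05° + 180° = 142.00° − 180.20° + 180° = 141.80°.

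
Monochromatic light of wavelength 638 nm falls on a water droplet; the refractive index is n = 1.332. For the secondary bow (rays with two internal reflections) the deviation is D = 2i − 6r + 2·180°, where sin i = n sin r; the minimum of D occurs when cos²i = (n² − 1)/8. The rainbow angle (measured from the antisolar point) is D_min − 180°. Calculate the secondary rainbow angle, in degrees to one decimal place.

cos²i = (1.77422 − 1)/8 = 0.09678; i = arccos(0.31109) = 71.875°.
sin r = sin 71.875°/1.332 = 0.71350; r = 45.520°.
D_min = 2·71.875° − 6·45.520° + 360° = 230.628°.
Rainbow angle = D_min − 180° = 50.628°.

50.6°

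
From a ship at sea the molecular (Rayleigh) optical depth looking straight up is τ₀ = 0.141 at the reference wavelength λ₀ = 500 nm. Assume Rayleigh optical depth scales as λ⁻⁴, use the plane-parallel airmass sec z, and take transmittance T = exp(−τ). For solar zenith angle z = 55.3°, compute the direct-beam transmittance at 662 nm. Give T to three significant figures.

0.923

sec 55.3° = 1.7566.
τ = 0.141 × (500/662)⁴ × 1.7566 = 0.141 × 0.3254 × 1.7566 = 0.0806.
T = exp(−0.0806) = 0.9226.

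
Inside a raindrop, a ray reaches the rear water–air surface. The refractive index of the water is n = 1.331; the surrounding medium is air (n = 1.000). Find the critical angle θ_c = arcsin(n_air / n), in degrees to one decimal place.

48.7°

sin θ_c = n_air / n = 1.000 / 1.331 = 0.7513.
θ_c = arcsin(0.7513) = 48.70°.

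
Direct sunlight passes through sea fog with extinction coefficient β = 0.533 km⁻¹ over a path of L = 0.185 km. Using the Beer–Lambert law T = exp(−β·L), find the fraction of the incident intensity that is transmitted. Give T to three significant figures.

0.906

τ = β·L = 0.533 × 0.185 = 0.0986.
T = exp(−0.0986) = 0.9061.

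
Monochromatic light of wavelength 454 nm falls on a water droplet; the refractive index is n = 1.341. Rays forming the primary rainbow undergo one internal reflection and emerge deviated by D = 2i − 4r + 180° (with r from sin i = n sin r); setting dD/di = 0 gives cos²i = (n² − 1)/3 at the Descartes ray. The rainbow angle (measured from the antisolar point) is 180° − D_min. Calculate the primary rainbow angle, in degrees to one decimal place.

cos²i = (1.79828 − 1)/3 = 0.26609; i = arccos(0.51584) = 58.946°.
sin r = sin 58.946°/1.341 = 0.63884; r = 39.705°.
D_min = 2·58.946° − 4·39.705° + 180° = 139.071°.
Rainbow angle = 180° − D_min = 40.929°.

40.9°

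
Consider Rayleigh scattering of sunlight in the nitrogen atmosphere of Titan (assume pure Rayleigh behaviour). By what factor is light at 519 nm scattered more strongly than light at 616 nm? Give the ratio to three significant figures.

1.98

Rayleigh scattering ∝ λ⁻⁴, so the ratio of coefficients is the inverse fourth power of the wavelength ratio.
σ(519)/σ(616) = (616/519)⁴ = (1.1869)⁴ = 1.985.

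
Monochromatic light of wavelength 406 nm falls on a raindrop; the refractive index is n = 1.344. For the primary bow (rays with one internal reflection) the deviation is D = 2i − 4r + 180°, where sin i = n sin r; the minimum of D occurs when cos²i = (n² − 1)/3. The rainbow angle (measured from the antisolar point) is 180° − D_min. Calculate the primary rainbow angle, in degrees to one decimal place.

40.5°

cos²i = (1.80634 − 1)/3 = 0.26878; i = arccos(0.51844) = 58.772°.
sin r = sin 58.772°/1.344 = 0.63625; r = 39.512°.
D_min = 2·58.772° − 4·39.512° + 180° = 139.495°.
Rainbow angle = 180° − D_min = 40.505°.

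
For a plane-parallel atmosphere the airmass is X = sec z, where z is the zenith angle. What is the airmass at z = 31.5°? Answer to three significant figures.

1.17

X = sec z = 1/cos 31.5° = 1/0.8526 = 1.1728.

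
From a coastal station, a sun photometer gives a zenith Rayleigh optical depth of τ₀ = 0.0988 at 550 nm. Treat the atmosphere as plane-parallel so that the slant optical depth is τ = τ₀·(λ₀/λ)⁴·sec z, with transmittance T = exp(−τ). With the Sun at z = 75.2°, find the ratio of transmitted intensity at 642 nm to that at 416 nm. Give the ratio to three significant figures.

2.65

Airmass: sec 75.2° = 3.9147.
τ(642 nm) = 0.0988 × (550/642)⁴ × 3.9147 = 0.0988 × 0.5387 × 3.9147 = 0.2083.
τ(416 nm) = 0.0988 × (550/416)⁴ × 3.9147 = 0.0988 × 3.0555 × 3.9147 = 1.1818.
T(642)/T(416) = exp(τ_B − τ_A) = exp(0.9734) = 2.6470.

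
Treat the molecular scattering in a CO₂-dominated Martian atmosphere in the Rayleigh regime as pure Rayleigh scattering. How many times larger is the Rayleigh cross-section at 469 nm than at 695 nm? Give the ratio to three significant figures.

4.82

Rayleigh scattering ∝ λ⁻⁴, so the ratio of coefficients is the inverse fourth power of the wavelength ratio.
σ(469)/σ(695) = (695/469)⁴ = (1.4819)⁴ = 4.822.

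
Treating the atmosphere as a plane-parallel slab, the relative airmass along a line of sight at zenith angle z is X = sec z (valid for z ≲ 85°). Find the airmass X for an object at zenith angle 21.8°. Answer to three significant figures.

X = sec z = 1/cos 21.8° = 1/0.9285 = 1.0770.

1.08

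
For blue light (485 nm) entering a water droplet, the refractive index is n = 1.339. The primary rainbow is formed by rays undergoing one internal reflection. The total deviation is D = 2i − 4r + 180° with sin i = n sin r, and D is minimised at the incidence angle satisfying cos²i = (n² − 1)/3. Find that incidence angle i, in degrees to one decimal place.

cos²i = (1.339² − 1)/3 = (1.79292 − 1)/3 = 0.26431.
cos i = 0.51411, so i = 59.062°.

59.1°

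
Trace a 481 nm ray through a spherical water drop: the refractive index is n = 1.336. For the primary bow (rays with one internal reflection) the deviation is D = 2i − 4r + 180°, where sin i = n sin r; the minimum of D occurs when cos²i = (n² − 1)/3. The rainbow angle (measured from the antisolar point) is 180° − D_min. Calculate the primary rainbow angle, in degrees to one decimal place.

41.6°

cos²i = (1.78490 − 1)/3 = 0.26163; i = arccos(0.51150) = 59.236°.
sin r = sin 59.236°/1.336 = 0.64318; r = 40.029°.
D_min = 2·59.236° − 4·40.029° + 180° = 138.356°.
Rainbow angle = 180° − D_min = 41.644°.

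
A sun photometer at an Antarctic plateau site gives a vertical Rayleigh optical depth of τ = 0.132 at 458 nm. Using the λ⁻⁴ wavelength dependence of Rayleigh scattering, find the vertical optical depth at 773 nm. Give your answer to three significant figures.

0.0163

τ(773 nm) = τ(458 nm) × (458/773)⁴ = 0.132 × (0.5925)⁴ = 0.132 × 0.1232 = 0.0163.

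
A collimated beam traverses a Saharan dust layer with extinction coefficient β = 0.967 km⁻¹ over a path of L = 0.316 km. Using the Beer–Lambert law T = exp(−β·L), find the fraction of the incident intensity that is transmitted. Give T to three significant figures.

τ = β·L = 0.967 × 0.316 = 0.3056.
T = exp(−0.3056) = 0.7367.

0.737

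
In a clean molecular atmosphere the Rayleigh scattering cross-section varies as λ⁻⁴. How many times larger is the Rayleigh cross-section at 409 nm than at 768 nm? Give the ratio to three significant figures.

12.4

Rayleigh scattering ∝ λ⁻⁴, so the ratio of coefficients is the inverse fourth power of the wavelength ratio.
σ(409)/σ(768) = (768/409)⁴ = (1.8778)⁴ = 12.43.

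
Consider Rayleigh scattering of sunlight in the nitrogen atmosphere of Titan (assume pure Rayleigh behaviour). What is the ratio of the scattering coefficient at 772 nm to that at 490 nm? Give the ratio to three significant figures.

Rayleigh scattering ∝ λ⁻⁴, so the ratio of coefficients is the inverse fourth power of the wavelength ratio.
σ(772)/σ(490) = (490/772)⁴ = (0.6347)⁴ = 0.1623.

0.162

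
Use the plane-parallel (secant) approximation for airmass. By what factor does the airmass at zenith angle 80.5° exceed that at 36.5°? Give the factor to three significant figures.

X(80.5°)/X(36.5°) = sec 80.5° / sec 36.5° = cos 36.5° / cos 80.5° = 0.8039/0.1650 = 4.8705.

4.87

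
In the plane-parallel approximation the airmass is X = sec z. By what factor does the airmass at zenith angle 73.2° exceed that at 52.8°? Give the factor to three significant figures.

2.09

X(73.2°)/X(52.8°) = sec 73.2° / sec 52.8° = cos 52.8° / cos 73.2° = 0.6046/0.2890 = 2.0918.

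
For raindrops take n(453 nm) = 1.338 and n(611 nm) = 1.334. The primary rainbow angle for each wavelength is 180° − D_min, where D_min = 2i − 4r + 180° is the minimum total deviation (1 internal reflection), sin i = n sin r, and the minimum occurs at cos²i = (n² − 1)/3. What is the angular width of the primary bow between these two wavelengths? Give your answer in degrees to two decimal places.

0.58°

At 453 nm (n = 1.338): cos²i = 0.26341 → i = 59.120°, r = 39.899°, D_min = 138.643°, rainbow angle = 41.357°.
At 611 nm (n = 1.334): cos²i = 0.25985 → i = 59.352°, r = 40.159°, D_min = 138.067°, rainbow angle = 41.933°.
Angular width = |41.357° − 41.933°| = 0.576°.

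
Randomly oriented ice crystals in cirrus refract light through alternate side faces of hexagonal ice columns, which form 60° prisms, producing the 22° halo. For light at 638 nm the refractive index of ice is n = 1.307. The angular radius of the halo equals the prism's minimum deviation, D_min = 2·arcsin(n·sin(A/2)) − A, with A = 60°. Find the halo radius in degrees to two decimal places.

21.61°

n·sin(A/2) = 1.307 × sin 30° = 1.307 × 0.5000 = 0.6535.
D_min = 2·arcsin(0.6535) − 60° = 2 × 40.806° − 60° = 21.612°.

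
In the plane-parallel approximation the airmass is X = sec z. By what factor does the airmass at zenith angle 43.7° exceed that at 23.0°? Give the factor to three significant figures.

1.27

X(43.7°)/X(23.0°) = sec 43.7° / sec 23.0° = cos 23.0° / cos 43.7° = 0.9205/0.7230 = 1.2732.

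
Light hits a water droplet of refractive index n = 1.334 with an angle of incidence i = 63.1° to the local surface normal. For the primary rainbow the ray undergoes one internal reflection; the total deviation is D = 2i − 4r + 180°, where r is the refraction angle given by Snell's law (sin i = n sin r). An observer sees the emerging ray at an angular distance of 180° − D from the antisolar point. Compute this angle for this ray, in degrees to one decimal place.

sin r = sin 63.1° / 1.334 = 0.8918/1.334 = 0.6685; r = 41.95°.
D = 2·63.1° − 4·41.95° + 180° = 126.20° − 167.81° + 180° = 138.39°.
Angle from antisolar point = 180° − D = 41.61°.

41.6°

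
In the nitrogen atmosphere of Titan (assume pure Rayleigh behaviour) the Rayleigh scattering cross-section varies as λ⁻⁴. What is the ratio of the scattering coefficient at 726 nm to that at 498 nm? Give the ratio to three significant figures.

Rayleigh scattering ∝ λ⁻⁴, so the ratio of coefficients is the inverse fourth power of the wavelength ratio.
σ(726)/σ(498) = (498/726)⁴ = (0.6860)⁴ = 0.2214.

0.221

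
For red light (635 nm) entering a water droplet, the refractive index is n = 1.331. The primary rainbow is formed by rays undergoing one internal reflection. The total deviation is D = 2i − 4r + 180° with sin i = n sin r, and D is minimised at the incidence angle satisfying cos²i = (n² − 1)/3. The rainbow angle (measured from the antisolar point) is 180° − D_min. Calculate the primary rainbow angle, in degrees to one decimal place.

cos²i = (1.77156 − 1)/3 = 0.25719; i = arccos(0.50714) = 59.527°.
sin r = sin 59.527°/1.331 = 0.64753; r = 40.356°.
D_min = 2·59.527° − 4·40.356° + 180° = 137.630°.
Rainbow angle = 180° − D_min = 42.370°.

42.4°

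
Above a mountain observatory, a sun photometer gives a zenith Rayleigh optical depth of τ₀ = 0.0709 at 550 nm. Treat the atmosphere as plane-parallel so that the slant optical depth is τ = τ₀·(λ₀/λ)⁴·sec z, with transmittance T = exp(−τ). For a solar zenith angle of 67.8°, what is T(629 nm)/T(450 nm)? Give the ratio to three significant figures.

Airmass: sec 67.8° = 2.6466.
τ(629 nm) = 0.0709 × (550/629)⁴ × 2.6466 = 0.0709 × 0.5846 × 2.6466 = 0.1097.
τ(450 nm) = 0.0709 × (550/450)⁴ × 2.6466 = 0.0709 × 2.2315 × 2.6466 = 0.4187.
T(629)/T(450) = exp(τ_B − τ_A) = exp(0.3090) = 1.3621.

1.36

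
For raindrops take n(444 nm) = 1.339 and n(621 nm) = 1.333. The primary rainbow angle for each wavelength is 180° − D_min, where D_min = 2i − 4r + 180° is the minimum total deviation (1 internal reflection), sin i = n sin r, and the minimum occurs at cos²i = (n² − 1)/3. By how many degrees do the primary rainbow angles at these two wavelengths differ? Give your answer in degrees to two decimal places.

0.86°

At 444 nm (n = 1.339): cos²i = 0.26431 → i = 59.062°, r = 39.834°, D_min = 138.786°, rainbow angle = 41.214°.
At 621 nm (n = 1.333): cos²i = 0.25896 → i = 59.410°, r = 40.225°, D_min = 137.922°, rainbow angle = 42.078°.
Angular width = |41.214° − 42.078°| = 0.865°.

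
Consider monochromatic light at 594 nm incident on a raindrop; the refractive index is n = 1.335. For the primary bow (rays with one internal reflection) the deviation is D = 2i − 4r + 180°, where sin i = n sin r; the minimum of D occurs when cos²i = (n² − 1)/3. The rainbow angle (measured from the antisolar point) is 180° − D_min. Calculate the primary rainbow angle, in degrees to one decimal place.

41.8°

cos²i = (1.78222 − 1)/3 = 0.26074; i = arccos(0.51063) = 59.294°.
sin r = sin 59.294°/1.335 = 0.64405; r = 40.094°.
D_min = 2·59.294° − 4·40.094° + 180° = 138.212°.
Rainbow angle = 180° − D_min = 41.788°.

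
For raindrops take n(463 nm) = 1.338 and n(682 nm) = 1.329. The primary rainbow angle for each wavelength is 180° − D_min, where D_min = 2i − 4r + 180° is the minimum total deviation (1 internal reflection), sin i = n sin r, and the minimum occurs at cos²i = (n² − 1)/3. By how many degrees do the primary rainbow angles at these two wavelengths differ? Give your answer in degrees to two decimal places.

1.31°

At 463 nm (n = 1.338): cos²i = 0.26341 → i = 59.120°, r = 39.899°, D_min = 138.643°, rainbow angle = 41.357°.
At 682 nm (n = 1.329): cos²i = 0.25541 → i = 59.643°, r = 40.487°, D_min = 137.337°, rainbow angle = 42.663°.
Angular width = |41.357° − 42.663°| = 1.307°.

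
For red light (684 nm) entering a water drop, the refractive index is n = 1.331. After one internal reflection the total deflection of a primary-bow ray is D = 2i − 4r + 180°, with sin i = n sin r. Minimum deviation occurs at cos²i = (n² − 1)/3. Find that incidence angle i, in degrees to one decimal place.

59.5°

cos²i = (1.331² − 1)/3 = (1.77156 − 1)/3 = 0.25719.
cos i = 0.50714, so i = 59.527°.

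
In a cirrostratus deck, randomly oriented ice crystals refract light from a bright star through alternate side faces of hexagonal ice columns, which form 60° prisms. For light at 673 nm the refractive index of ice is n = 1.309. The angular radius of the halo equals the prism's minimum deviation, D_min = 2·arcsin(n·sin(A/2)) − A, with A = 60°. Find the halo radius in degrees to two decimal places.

n·sin(A/2) = 1.309 × sin 30° = 1.309 × 0.5000 = 0.6545.
D_min = 2·arcsin(0.6545) − 60° = 2 × 40.882° − 60° = 21.763°.

21.76°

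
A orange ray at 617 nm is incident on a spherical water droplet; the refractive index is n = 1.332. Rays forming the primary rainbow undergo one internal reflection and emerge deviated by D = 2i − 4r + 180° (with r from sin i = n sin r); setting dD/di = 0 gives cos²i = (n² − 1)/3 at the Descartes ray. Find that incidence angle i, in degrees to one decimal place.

cos²i = (1.332² − 1)/3 = (1.77422 − 1)/3 = 0.25807.
cos i = 0.50801, so i = 59.469°.

59.5°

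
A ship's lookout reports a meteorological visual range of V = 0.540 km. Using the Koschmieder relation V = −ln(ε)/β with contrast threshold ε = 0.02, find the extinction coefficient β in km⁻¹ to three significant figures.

β = −ln(0.02) / V = 3.912 / 0.540 = 7.2445 km⁻¹.

7.24 km⁻¹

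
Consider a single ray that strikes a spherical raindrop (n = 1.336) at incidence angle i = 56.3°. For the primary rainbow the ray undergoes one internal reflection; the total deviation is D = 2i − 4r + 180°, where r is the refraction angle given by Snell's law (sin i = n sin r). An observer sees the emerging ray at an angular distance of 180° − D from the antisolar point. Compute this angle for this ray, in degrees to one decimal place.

sin r = sin 56.3° / 1.336 = 0.8320/1.336 = 0.6227; r = 38.52°.
D = 2·56.3° − 4·38.52° + 180° = 112.60° − 154.06° + 180° = 138.54°.
Angle from antisolar point = 180° − D = 41.46°.

41.5°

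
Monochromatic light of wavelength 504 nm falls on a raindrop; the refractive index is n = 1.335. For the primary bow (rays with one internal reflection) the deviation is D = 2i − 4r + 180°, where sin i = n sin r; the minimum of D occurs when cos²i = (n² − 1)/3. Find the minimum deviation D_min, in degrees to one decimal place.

cos²i = (1.78222 − 1)/3 = 0.26074; i = arccos(0.51063) = 59.294°.
sin r = sin 59.294°/1.335 = 0.64405; r = 40.094°.
D_min = 2·59.294° − 4·40.094° + 180° = 138.212°.

138.2°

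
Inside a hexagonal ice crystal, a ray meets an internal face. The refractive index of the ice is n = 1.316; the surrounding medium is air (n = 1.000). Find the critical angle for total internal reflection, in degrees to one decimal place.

49.5°

sin θ_c = n_air / n = 1.000 / 1.316 = 0.7599.
θ_c = arcsin(0.7599) = 49.45°.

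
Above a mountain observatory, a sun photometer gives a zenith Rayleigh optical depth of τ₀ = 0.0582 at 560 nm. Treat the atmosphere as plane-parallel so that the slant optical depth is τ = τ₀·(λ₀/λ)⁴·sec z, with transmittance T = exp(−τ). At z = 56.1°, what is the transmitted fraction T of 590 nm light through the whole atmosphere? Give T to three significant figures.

0.919

sec 56.1° = 1.7929.
τ = 0.0582 × (560/590)⁴ × 1.7929 = 0.0582 × 0.8116 × 1.7929 = 0.0847.
T = exp(−0.0847) = 0.9188.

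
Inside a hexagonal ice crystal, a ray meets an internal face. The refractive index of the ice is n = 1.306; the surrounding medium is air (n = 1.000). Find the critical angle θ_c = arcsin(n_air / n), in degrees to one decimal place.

50.0°

sin θ_c = n_air / n = 1.000 / 1.306 = 0.7657.
θ_c = arcsin(0.7657) = 49.97°.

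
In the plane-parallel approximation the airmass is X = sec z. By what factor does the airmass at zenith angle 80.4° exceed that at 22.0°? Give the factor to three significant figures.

5.56

X(80.4°)/X(22.0°) = sec 80.4° / sec 22.0° = cos 22.0° / cos 80.4° = 0.9272/0.1668 = 5.5597.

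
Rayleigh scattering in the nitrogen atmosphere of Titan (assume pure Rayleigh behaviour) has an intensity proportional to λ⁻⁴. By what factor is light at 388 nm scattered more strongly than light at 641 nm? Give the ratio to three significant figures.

7.45

Rayleigh scattering ∝ λ⁻⁴, so the ratio of coefficients is the inverse fourth power of the wavelength ratio.
σ(388)/σ(641) = (641/388)⁴ = (1.6521)⁴ = 7.449.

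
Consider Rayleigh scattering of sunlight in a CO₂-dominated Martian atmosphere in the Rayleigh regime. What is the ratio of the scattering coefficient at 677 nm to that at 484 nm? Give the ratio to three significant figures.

Rayleigh scattering ∝ λ⁻⁴, so the ratio of coefficients is the inverse fourth power of the wavelength ratio.
σ(677)/σ(484) = (484/677)⁴ = (0.7149)⁴ = 0.2612.

0.261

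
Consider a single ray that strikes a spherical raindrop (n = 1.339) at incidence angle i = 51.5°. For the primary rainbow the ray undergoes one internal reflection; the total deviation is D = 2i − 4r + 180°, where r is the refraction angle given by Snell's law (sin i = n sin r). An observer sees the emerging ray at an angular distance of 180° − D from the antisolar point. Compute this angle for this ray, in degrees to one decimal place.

40.1°

sin r = sin 51.5° / 1.339 = 0.7826/1.339 = 0.5845; r = 35.77°.
D = 2·51.5° − 4·35.77° + 180° = 103.00° − 143.06° + 180° = 139.94°.
Angle from antisolar point = 180° − D = 40.06°.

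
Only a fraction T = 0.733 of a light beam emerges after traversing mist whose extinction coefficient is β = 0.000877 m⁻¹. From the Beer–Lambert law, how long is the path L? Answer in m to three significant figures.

354 m

Beer–Lambert: T = exp(−βL) ⇒ L = −ln(T)/β = −ln(0.733)/0.000877 = 0.3106/0.000877 = 354.2 m.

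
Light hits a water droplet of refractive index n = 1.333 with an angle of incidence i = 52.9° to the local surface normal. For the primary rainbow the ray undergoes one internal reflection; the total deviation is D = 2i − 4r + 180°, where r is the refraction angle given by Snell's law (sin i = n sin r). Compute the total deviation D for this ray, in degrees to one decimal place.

sin r = sin 52.9° / 1.333 = 0.7976/1.333 = 0.5983; r = 36.75°.
D = 2·52.9° − 4·36.75° + 180° = 105.80° − 147.00° + 180° = 138.80°.

138.8°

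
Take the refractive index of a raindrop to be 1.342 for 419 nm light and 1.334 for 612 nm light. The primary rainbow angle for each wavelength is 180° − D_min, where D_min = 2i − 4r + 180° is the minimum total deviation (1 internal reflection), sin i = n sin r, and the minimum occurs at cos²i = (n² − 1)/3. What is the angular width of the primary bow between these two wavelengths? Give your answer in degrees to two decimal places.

1.15°

At 419 nm (n = 1.342): cos²i = 0.26699 → i = 58.888°, r = 39.641°, D_min = 139.213°, rainbow angle = 40.787°.
At 612 nm (n = 1.334): cos²i = 0.25985 → i = 59.352°, r = 40.159°, D_min = 138.067°, rainbow angle = 41.933°.
Angular width = |40.787° − 41.933°| = 1.146°.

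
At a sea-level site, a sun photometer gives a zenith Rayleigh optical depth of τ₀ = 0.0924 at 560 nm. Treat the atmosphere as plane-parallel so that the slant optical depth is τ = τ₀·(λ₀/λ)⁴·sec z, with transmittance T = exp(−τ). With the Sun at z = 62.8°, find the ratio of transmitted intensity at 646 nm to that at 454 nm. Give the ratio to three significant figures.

1.42

Airmass: sec 62.8° = 2.1877.
τ(646 nm) = 0.0924 × (560/646)⁴ × 2.1877 = 0.0924 × 0.5647 × 2.1877 = 0.1142.
τ(454 nm) = 0.0924 × (560/454)⁴ × 2.1877 = 0.0924 × 2.3149 × 2.1877 = 0.4679.
T(646)/T(454) = exp(τ_B − τ_A) = exp(0.3538) = 1.4245.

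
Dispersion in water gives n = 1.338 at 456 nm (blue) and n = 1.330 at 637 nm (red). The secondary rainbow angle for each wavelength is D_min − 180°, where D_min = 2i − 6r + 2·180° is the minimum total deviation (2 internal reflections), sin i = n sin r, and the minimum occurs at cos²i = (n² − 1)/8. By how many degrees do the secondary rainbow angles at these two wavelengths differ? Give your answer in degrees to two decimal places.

2.09°

At 456 nm (n = 1.338): cos²i = 0.09878 → i = 71.682°, r = 45.195°, D_min = 232.193°, rainbow angle = 52.193°.
At 637 nm (n = 1.330): cos²i = 0.09611 → i = 71.940°, r = 45.630°, D_min = 230.101°, rainbow angle = 50.101°.
Angular width = |52.193° − 50.101°| = 2.092°.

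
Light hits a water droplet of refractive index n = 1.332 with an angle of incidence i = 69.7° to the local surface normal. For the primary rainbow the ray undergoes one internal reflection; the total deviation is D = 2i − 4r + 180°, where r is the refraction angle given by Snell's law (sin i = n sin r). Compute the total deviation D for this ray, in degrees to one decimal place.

140.4°

sin r = sin 69.7° / 1.332 = 0.9379/1.332 = 0.7041; r = 44.76°.
D = 2·69.7° − 4·44.76° + 180° = 139.40° − 179.03° + 180° = 140.37°.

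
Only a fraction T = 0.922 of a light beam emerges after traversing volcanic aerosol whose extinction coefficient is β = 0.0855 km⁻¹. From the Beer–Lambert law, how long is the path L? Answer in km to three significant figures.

0.950 km

Beer–Lambert: T = exp(−βL) ⇒ L = −ln(T)/β = −ln(0.922)/0.0855 = 0.0812/0.0855 = 0.9498 km.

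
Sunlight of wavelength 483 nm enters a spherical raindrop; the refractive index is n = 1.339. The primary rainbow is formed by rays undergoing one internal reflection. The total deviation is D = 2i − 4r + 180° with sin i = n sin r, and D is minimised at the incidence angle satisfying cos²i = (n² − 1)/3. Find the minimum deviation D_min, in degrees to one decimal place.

138.8°

cos²i = (1.79292 − 1)/3 = 0.26431; i = arccos(0.51411) = 59.062°.
sin r = sin 59.062°/1.339 = 0.64057; r = 39.834°.
D_min = 2·59.062° − 4·39.834° + 180° = 138.786°.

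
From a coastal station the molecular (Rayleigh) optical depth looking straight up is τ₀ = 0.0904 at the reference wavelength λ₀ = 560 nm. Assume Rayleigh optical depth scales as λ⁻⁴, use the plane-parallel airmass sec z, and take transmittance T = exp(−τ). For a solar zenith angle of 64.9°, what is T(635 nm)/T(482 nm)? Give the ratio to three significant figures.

Airmass: sec 64.9° = 2.3574.
τ(635 nm) = 0.0904 × (560/635)⁴ × 2.3574 = 0.0904 × 0.6049 × 2.3574 = 0.1289.
τ(482 nm) = 0.0904 × (560/482)⁴ × 2.3574 = 0.0904 × 1.8221 × 2.3574 = 0.3883.
T(635)/T(482) = exp(τ_B − τ_A) = exp(0.2594) = 1.2961.

1.30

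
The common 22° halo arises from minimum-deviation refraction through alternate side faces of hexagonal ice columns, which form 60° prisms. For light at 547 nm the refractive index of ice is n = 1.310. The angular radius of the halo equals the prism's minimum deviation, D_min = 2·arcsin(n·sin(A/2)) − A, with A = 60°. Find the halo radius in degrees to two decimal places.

21.84°

n·sin(A/2) = 1.310 × sin 30° = 1.310 × 0.5000 = 0.6550.
D_min = 2·arcsin(0.6550) − 60° = 2 × 40.920° − 60° = 21.839°.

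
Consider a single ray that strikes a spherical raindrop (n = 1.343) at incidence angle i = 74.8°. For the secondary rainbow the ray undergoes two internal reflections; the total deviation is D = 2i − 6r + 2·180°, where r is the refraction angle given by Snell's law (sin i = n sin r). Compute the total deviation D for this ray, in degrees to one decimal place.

sin r = sin 74.8° / 1.343 = 0.9650/1.343 = 0.7186; r = 45.94°.
D = 2·74.8° − 6·45.94° + 2·180° = 149.60° − 275.61° + 360° = 233.99°.

234.0°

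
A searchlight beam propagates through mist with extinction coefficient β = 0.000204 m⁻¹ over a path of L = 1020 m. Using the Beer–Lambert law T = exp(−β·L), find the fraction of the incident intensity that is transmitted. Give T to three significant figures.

τ = β·L = 0.000204 × 1020 = 0.2081.
T = exp(−0.2081) = 0.8121.

0.812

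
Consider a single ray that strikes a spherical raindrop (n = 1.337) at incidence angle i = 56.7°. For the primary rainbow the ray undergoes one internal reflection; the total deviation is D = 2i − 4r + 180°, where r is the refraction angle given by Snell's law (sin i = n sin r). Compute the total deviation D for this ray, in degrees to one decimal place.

138.6°

sin r = sin 56.7° / 1.337 = 0.8358/1.337 = 0.6251; r = 38.69°.
D = 2·56.7° − 4·38.69° + 180° = 113.40° − 154.77° + 180° = 138.63°.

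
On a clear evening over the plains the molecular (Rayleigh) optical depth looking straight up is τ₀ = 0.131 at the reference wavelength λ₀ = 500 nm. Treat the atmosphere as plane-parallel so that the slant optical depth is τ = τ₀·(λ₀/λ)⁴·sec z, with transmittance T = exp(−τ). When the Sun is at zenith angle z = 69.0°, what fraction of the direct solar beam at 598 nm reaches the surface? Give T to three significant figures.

sec 69.0° = 2.7904.
τ = 0.131 × (500/598)⁴ × 2.7904 = 0.131 × 0.4887 × 2.7904 = 0.1787.
T = exp(−0.1787) = 0.8364.

0.836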